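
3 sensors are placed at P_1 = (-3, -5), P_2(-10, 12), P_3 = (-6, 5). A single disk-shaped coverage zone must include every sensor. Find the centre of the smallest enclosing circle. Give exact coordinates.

Side lengths²: P_1P_2² = 338, P_1P_3² = 109, P_2P_3² = 65.
Since P_1P_2² = 338 ≥ 109 + 65 = 174, the angle opposite P_1P_2 is not acute, so the smallest enclosing circle has P_1P_2 as diameter.
Centre = midpoint of P_1P_2 = (-6.5, 3.5), r² = 338/4 = 84.5.
Centre = (-6.5, 3.5).

(-6.5, 3.5)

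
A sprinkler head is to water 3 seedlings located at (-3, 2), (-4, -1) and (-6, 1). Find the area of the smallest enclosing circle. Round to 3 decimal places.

Call the three points A, B, C in the order given.
Side lengths²: AB² = 10, AC² = 10, BC² = 8.
Since AC² = 10 < 10 + 8 = 18, the triangle is acute, so the smallest enclosing circle is the circumcircle.
Circumcentre = (-4.25, 0.75), r² = 3.125.
Area = π·r² = π·3.125 ≈ 9.817.

9.817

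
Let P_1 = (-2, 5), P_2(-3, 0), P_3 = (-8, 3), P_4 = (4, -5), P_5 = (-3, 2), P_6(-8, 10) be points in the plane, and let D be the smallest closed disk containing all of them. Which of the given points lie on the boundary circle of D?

P_4, P_6

By Welzl's lemma the MEC is supported by two points (diametrically opposite) or three points (on a circumcircle).
The farthest pair is P_4–P_6 with squared distance 369. The circle on this segment as diameter has centre (-2, 2.5) and r² = 369/4 = 92.25.
Check P_1: distance² to centre = 6.25 ≤ 92.25, so it lies inside.
All remaining points lie in this disk, and no smaller disk contains both endpoints, so this is the minimum enclosing circle.
The points at distance exactly r from the centre are P_4, P_6 — 2 points.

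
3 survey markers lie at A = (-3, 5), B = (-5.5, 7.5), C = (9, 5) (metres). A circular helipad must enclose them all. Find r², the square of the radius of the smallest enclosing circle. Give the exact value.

Side lengths²: AB² = 12.5, AC² = 144, BC² = 216.5.
Since BC² = 216.5 ≥ 144 + 12.5 = 156.5, the angle opposite BC is not acute, so the smallest enclosing circle has BC as diameter.
Centre = midpoint of BC = (1.75, 6.25), r² = 216.5/4 = 54.125.

54.125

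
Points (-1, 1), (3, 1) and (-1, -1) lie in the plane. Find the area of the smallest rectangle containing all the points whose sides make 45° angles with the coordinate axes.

12

In coordinates u = x + y, v = x − y the rectangle is axis-aligned; the map (x,y)→(u,v) scales areas by 2.
u-values: 0, 4, -2; range = 4 − (-2) = 6.
v-values: -2, 2, 0; range = 2 − (-2) = 4.
Area = (6 × 4) / 2 = 12.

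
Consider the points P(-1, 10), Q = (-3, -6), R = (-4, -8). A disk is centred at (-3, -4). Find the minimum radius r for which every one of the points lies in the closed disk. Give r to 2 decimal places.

The required radius is the distance from (-3, -4) to the farthest point.
Squared distances: 200, 4, 17.
Maximum is 200, attained at P.
r = √200 ≈ 14.14.

14.14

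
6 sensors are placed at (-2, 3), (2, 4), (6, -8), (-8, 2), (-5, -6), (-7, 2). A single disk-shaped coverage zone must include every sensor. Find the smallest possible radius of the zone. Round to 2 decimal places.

8.60

A smallest enclosing disk is always determined by at most three of the input points on its boundary.
The farthest pair is (6, -8)–(-8, 2) with squared distance 296. The circle on this segment as diameter has centre (-1, -3) and r² = 296/4 = 74.
Check (-2, 3): distance² to centre = 37 ≤ 74, so it lies inside.
All remaining points lie in this disk, and no smaller disk contains both endpoints, so this is the minimum enclosing circle.
r = √74 ≈ 8.60.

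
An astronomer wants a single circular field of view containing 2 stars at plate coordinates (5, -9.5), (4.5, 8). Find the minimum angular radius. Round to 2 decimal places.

8.75

The smallest circle enclosing two points has them as diameter endpoints.
Centre = midpoint = (4.75, -0.75); r² = |(5, -9.5)−(4.5, 8)|²/4 = 306.5/4 = 76.625.
r = √(76.625) ≈ 8.75.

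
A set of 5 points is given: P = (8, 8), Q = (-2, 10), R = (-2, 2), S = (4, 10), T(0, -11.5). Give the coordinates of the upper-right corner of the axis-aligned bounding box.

x-range [-2, 8], y-range [-11.5, 10].
The upper-right corner is (8, 10).

(8, 10)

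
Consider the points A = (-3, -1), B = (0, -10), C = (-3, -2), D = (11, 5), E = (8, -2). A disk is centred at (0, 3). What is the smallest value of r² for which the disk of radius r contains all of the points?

169

The required radius is the distance from (0, 3) to the farthest point.
Squared distances: 25, 169, 34, 125, 89.
Maximum is 169, attained at B.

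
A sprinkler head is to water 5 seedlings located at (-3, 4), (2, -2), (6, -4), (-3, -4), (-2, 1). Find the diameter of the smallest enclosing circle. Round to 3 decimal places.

12.042

The farthest pair is (-3, 4)–(6, -4) with squared distance 145. The circle on this segment as diameter has centre (1.5, 0) and r² = 145/4 = 36.25.
Check (2, -2): distance² to centre = 4.25 ≤ 36.25, so it lies inside.
All remaining points lie in this disk, and no smaller disk contains both endpoints, so this is the minimum enclosing circle.
Diameter = 2r = 2√(36.25) ≈ 12.042.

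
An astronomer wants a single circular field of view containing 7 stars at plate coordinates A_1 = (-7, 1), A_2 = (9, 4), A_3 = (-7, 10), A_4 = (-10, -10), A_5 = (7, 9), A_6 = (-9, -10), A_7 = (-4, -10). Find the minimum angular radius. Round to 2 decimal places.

12.75

The minimum enclosing circle of a finite set is fixed by two of the points (as a diameter) or three (as a circumcircle).
The farthest pair is A_4–A_5 with squared distance 650. The circle on this segment as diameter has centre (-1.5, -0.5) and r² = 650/4 = 162.5.
Check A_1: distance² to centre = 32.5 ≤ 162.5, so it lies inside.
All remaining points lie in this disk, and no smaller disk contains both endpoints, so this is the minimum enclosing circle.
r = √(162.5) ≈ 12.75.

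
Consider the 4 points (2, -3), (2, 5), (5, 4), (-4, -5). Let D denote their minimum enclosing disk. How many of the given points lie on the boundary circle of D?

The farthest pair is (5, 4)–(-4, -5) with squared distance 162. The circle on this segment as diameter has centre (0.5, -0.5) and r² = 162/4 = 40.5.
Check (2, -3): distance² to centre = 8.5 ≤ 40.5, so it lies inside.
All remaining points lie in this disk, and no smaller disk contains both endpoints, so this is the minimum enclosing circle.
The points at distance exactly r from the centre are (5, 4), (-4, -5) — 2 points.

2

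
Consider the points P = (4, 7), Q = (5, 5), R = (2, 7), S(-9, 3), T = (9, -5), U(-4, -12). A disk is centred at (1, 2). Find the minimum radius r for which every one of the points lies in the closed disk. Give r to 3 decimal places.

The required radius is the distance from (1, 2) to the farthest point.
Squared distances: 34, 25, 26, 101, 113, 221.
Maximum is 221, attained at U.
r = √221 ≈ 14.866.

14.866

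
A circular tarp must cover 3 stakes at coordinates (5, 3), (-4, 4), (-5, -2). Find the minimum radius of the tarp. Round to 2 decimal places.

5.59

Call the three points A, B, C in the order given.
Side lengths²: AB² = 82, AC² = 125, BC² = 37.
Since AC² = 125 ≥ 82 + 37 = 119, the angle opposite AC is not acute, so the smallest enclosing circle has AC as diameter.
Centre = midpoint of AC = (0, 0.5), r² = 125/4 = 31.25.
r = √(31.25) ≈ 5.59.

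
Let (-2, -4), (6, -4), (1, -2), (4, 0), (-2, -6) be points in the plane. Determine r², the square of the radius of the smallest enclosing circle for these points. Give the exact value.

A smallest enclosing disk is always determined by at most three of the input points on its boundary.
The minimum enclosing circle is determined by three boundary points: (6, -4), (4, 0), (-2, -6).
Their circumcentre is (5/3, -11/3) with r² = 170/9.
The farthest remaining point (-2, -4) is at distance² 122/9 ≤ 170/9.

170/9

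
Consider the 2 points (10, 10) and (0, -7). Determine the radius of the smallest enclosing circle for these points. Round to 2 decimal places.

The smallest circle enclosing two points has them as diameter endpoints.
Centre = midpoint = (5, 1.5); r² = |(10, 10)−(0, -7)|²/4 = 389/4 = 97.25.
r = √(97.25) ≈ 9.86.

9.86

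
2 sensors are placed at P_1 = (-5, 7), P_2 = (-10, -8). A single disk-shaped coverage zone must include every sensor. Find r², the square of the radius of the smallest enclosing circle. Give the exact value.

The smallest circle enclosing two points has them as diameter endpoints.
Centre = midpoint = (-7.5, -0.5); r² = |P_1P_2|²/4 = 250/4 = 62.5.

62.5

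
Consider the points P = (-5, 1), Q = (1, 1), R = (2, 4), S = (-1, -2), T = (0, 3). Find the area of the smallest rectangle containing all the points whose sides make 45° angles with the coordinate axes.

In coordinates u = x + y, v = x − y the rectangle is axis-aligned; the map (x,y)→(u,v) scales areas by 2.
u-values: -4, 2, 6, -3, 3; range = 6 − (-4) = 10.
v-values: -6, 0, -2, 1, -3; range = 1 − (-6) = 7.
Area = (10 × 7) / 2 = 35.

35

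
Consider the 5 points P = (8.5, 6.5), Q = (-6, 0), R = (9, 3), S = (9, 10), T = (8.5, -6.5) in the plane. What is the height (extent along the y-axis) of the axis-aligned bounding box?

16.5

max y = 10, min y = -6.5, so height = 16.5.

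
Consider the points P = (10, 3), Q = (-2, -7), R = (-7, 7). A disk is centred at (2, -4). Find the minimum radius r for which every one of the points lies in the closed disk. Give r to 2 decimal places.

14.21

The required radius is the distance from (2, -4) to the farthest point.
Squared distances: 113, 25, 202.
Maximum is 202, attained at R.
r = √202 ≈ 14.21.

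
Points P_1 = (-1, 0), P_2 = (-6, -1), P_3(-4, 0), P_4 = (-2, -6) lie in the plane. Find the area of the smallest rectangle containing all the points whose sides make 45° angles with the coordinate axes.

31.5

In coordinates u = x + y, v = x − y the rectangle is axis-aligned; the map (x,y)→(u,v) scales areas by 2.
u-values: -1, -7, -4, -8; range = -1 − (-8) = 7.
v-values: -1, -5, -4, 4; range = 4 − (-5) = 9.
Area = (7 × 9) / 2 = 31.5.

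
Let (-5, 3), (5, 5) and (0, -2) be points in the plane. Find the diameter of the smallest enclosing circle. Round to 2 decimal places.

Call the three points A, B, C in the order given.
Side lengths²: AB² = 104, AC² = 50, BC² = 74.
Since AB² = 104 < 74 + 50 = 124, the triangle is acute, so the smallest enclosing circle is the circumcircle.
Circumcentre = (1/6, 19/6), r² = 481/18.
Diameter = 2r = 2√(481/18) ≈ 10.34.

10.34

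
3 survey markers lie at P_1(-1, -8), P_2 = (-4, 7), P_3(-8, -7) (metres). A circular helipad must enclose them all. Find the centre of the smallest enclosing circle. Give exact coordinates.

Side lengths²: P_1P_2² = 234, P_1P_3² = 50, P_2P_3² = 212.
Since P_1P_2² = 234 < 212 + 50 = 262, the triangle is acute, so the smallest enclosing circle is the circumcircle.
Circumcentre = (-60/17, -12/17), r² = 17225/289.
Centre = (-60/17, -12/17).

(-60/17, -12/17)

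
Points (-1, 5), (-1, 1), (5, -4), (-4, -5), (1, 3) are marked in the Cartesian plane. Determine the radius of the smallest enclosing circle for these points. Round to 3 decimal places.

By Welzl's lemma the MEC is supported by two points (diametrically opposite) or three points (on a circumcircle).
The minimum enclosing circle is determined by three boundary points: (-1, 5), (5, -4), (-4, -5).
Their circumcentre is (5/58, -45/58) with r² = 58097/1682.
The farthest remaining point (1, 3) is at distance² 25385/1682 ≤ 58097/1682.
r = √(58097/1682) ≈ 5.877.

5.877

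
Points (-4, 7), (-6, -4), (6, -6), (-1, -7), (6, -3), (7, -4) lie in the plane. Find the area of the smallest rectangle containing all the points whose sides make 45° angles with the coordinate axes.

In coordinates u = x + y, v = x − y the rectangle is axis-aligned; the map (x,y)→(u,v) scales areas by 2.
u-values: 3, -10, 0, -8, 3, 3; range = 3 − (-10) = 13.
v-values: -11, -2, 12, 6, 9, 11; range = 12 − (-11) = 23.
Area = (13 × 23) / 2 = 149.5.

149.5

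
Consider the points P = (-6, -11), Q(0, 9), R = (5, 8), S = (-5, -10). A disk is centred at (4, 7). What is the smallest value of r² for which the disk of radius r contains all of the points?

The required radius is the distance from (4, 7) to the farthest point.
Squared distances: 424, 20, 2, 370.
Maximum is 424, attained at P.

424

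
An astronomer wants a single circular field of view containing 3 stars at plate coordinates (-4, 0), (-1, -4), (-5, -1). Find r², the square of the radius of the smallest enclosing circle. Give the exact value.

Call the three points A, B, C in the order given.
Side lengths²: AB² = 25, AC² = 2, BC² = 25.
Since BC² = 25 < 25 + 2 = 27, the triangle is acute, so the smallest enclosing circle is the circumcircle.
Circumcentre = (-39/14, -31/14), r² = 625/98.

625/98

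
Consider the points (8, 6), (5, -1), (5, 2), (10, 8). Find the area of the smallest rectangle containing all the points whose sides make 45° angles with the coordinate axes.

In coordinates u = x + y, v = x − y the rectangle is axis-aligned; the map (x,y)→(u,v) scales areas by 2.
u-values: 14, 4, 7, 18; range = 18 − 4 = 14.
v-values: 2, 6, 3, 2; range = 6 − 2 = 4.
Area = (14 × 4) / 2 = 28.

28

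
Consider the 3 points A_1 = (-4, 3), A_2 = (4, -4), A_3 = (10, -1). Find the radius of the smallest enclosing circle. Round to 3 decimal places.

Side lengths²: A_1A_2² = 113, A_1A_3² = 212, A_2A_3² = 45.
Since A_1A_3² = 212 ≥ 113 + 45 = 158, the angle opposite A_1A_3 is not acute, so the smallest enclosing circle has A_1A_3 as diameter.
Centre = midpoint of A_1A_3 = (3, 1), r² = 212/4 = 53.
r = √53 ≈ 7.280.

7.280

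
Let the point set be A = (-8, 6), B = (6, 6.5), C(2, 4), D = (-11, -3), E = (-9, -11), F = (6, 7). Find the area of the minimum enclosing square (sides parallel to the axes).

The bounding box has width 17 and height 18.
An axis-aligned square enclosing the set must have side ≥ max(width, height).
So the minimum side is max(17, 18) = 18.
Area = 18² = 324.

324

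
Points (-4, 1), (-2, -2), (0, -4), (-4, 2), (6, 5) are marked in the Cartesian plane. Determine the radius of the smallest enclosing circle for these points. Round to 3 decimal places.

The minimum enclosing circle is determined by three boundary points: (0, -4), (-4, 2), (6, 5).
Their circumcentre is (1.625, 17/12) with r² = 18421/576.
The farthest remaining point (-4, 1) is at distance² 18325/576 ≤ 18421/576.
r = √(18421/576) ≈ 5.655.

5.655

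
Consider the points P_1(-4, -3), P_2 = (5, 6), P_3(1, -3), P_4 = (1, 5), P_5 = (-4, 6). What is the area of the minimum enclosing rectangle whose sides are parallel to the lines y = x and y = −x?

126

In coordinates u = x + y, v = x − y the rectangle is axis-aligned; the map (x,y)→(u,v) scales areas by 2.
u-values: -7, 11, -2, 6, 2; range = 11 − (-7) = 18.
v-values: -1, -1, 4, -4, -10; range = 4 − (-10) = 14.
Area = (18 × 14) / 2 = 126.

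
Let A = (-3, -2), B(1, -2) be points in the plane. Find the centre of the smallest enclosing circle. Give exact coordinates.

(-1, -2)

The smallest circle enclosing two points has them as diameter endpoints.
Centre = midpoint = (-1, -2); r² = |AB|²/4 = 16/4 = 4.
Centre = (-1, -2).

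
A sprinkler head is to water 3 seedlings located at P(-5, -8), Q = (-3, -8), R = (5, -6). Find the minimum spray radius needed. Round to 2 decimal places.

Side lengths²: PQ² = 4, PR² = 104, QR² = 68.
Since PR² = 104 ≥ 68 + 4 = 72, the angle opposite PR is not acute, so the smallest enclosing circle has PR as diameter.
Centre = midpoint of PR = (0, -7), r² = 104/4 = 26.
r = √26 ≈ 5.10.

5.10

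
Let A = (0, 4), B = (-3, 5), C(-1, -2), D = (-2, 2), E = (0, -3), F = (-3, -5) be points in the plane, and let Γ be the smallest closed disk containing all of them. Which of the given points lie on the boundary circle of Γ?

A, B, F

By Welzl's lemma the MEC is supported by two points (diametrically opposite) or three points (on a circumcircle).
The farthest pair is B–F with squared distance 100. The circle on this segment as diameter has centre (-3, 0) and r² = 100/4 = 25.
Check A: distance² to centre = 25 ≤ 25, so it lies inside.
All remaining points lie in this disk, and no smaller disk contains both endpoints, so this is the minimum enclosing circle.
The points at distance exactly r from the centre are A, B, F — 3 points.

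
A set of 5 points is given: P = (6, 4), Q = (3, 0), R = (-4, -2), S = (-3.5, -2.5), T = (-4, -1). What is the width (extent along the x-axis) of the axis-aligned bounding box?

max x = 6, min x = -4, so width = 10.

10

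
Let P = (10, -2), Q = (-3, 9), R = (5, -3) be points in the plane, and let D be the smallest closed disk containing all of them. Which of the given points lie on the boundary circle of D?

P, Q

Side lengths²: PQ² = 290, PR² = 26, QR² = 208.
Since PQ² = 290 ≥ 208 + 26 = 234, the angle opposite PQ is not acute, so the smallest enclosing circle has PQ as diameter.
Centre = midpoint of PQ = (3.5, 3.5), r² = 290/4 = 72.5.
The points at distance exactly r from the centre are P, Q — 2 points.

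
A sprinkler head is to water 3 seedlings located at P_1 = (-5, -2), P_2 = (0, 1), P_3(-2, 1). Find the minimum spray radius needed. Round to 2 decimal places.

2.92

Side lengths²: P_1P_2² = 34, P_1P_3² = 18, P_2P_3² = 4.
Since P_1P_2² = 34 ≥ 18 + 4 = 22, the angle opposite P_1P_2 is not acute, so the smallest enclosing circle has P_1P_2 as diameter.
Centre = midpoint of P_1P_2 = (-2.5, -0.5), r² = 34/4 = 8.5.
r = √(8.5) ≈ 2.92.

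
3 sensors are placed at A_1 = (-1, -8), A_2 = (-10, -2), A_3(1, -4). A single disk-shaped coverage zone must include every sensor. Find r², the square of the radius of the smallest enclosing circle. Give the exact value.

31.73828125

Side lengths²: A_1A_2² = 117, A_1A_3² = 20, A_2A_3² = 125.
Since A_2A_3² = 125 < 117 + 20 = 137, the triangle is acute, so the smallest enclosing circle is the circumcircle.
Circumcentre = (-4.625, -3.6875), r² = 31.73828125.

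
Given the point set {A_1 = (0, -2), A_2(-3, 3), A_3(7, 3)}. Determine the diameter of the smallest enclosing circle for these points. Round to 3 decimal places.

10.032

Side lengths²: A_1A_2² = 34, A_1A_3² = 74, A_2A_3² = 100.
Since A_2A_3² = 100 < 74 + 34 = 108, the triangle is acute, so the smallest enclosing circle is the circumcircle.
Circumcentre = (2, 2.6), r² = 25.16.
Diameter = 2r = 2√(25.16) ≈ 10.032.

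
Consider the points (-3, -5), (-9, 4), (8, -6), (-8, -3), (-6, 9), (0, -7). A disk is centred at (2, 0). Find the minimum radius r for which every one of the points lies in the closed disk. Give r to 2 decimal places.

12.04

The required radius is the distance from (2, 0) to the farthest point.
Squared distances: 50, 137, 72, 109, 145, 53.
Maximum is 145, attained at (-6, 9).
r = √145 ≈ 12.04.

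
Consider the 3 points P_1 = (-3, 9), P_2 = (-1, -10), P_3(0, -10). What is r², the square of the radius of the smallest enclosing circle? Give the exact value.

92.5

Side lengths²: P_1P_2² = 365, P_1P_3² = 370, P_2P_3² = 1.
Since P_1P_3² = 370 ≥ 365 + 1 = 366, the angle opposite P_1P_3 is not acute, so the smallest enclosing circle has P_1P_3 as diameter.
Centre = midpoint of P_1P_3 = (-1.5, -0.5), r² = 370/4 = 92.5.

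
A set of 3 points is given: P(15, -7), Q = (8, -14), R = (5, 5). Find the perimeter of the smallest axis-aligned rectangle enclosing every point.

58

Width = max x − min x = 15 − 5 = 10.
Height = max y − min y = 5 − (-14) = 19.
Perimeter = 2(10 + 19) = 58.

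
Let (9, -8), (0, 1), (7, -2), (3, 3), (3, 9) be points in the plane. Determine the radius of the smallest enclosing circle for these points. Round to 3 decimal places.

The farthest pair is (9, -8)–(3, 9) with squared distance 325. The circle on this segment as diameter has centre (6, 0.5) and r² = 325/4 = 81.25.
Check (0, 1): distance² to centre = 36.25 ≤ 81.25, so it lies inside.
All remaining points lie in this disk, and no smaller disk contains both endpoints, so this is the minimum enclosing circle.
r = √(81.25) ≈ 9.014.

9.014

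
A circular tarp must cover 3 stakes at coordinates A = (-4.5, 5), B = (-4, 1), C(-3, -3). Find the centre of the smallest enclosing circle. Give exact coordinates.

Side lengths²: AB² = 16.25, AC² = 66.25, BC² = 17.
Since AC² = 66.25 ≥ 17 + 16.25 = 33.25, the angle opposite AC is not acute, so the smallest enclosing circle has AC as diameter.
Centre = midpoint of AC = (-3.75, 1), r² = 66.25/4 = 16.5625.
Centre = (-3.75, 1).

(-3.75, 1)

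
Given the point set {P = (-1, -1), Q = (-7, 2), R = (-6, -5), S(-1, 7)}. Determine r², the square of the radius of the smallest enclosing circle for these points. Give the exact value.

42.25

The minimum enclosing circle of a finite set is fixed by two of the points (as a diameter) or three (as a circumcircle).
The farthest pair is R–S with squared distance 169. The circle on this segment as diameter has centre (-3.5, 1) and r² = 169/4 = 42.25.
Check P: distance² to centre = 10.25 ≤ 42.25, so it lies inside.
All remaining points lie in this disk, and no smaller disk contains both endpoints, so this is the minimum enclosing circle.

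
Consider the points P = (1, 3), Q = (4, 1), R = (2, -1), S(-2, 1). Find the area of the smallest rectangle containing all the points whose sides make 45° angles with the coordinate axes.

In coordinates u = x + y, v = x − y the rectangle is axis-aligned; the map (x,y)→(u,v) scales areas by 2.
u-values: 4, 5, 1, -1; range = 5 − (-1) = 6.
v-values: -2, 3, 3, -3; range = 3 − (-3) = 6.
Area = (6 × 6) / 2 = 18.

18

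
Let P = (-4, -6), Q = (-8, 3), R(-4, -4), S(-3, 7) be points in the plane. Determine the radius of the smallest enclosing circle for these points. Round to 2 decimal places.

6.52

The minimum enclosing circle of a finite set is fixed by two of the points (as a diameter) or three (as a circumcircle).
The farthest pair is P–S with squared distance 170. The circle on this segment as diameter has centre (-3.5, 0.5) and r² = 170/4 = 42.5.
Check Q: distance² to centre = 26.5 ≤ 42.5, so it lies inside.
All remaining points lie in this disk, and no smaller disk contains both endpoints, so this is the minimum enclosing circle.
r = √(42.5) ≈ 6.52.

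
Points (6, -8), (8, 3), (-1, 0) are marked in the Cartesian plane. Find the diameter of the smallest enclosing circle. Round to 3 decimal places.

Call the three points A, B, C in the order given.
Side lengths²: AB² = 125, AC² = 113, BC² = 90.
Since AB² = 125 < 113 + 90 = 203, the triangle is acute, so the smallest enclosing circle is the circumcircle.
Circumcentre = (291/62, -129/62), r² = 70625/1922.
Diameter = 2r = 2√(70625/1922) ≈ 12.124.

12.124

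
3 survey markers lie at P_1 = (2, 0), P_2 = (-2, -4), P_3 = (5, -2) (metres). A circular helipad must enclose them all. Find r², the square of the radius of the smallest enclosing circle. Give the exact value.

13.25

Side lengths²: P_1P_2² = 32, P_1P_3² = 13, P_2P_3² = 53.
Since P_2P_3² = 53 ≥ 32 + 13 = 45, the angle opposite P_2P_3 is not acute, so the smallest enclosing circle has P_2P_3 as diameter.
Centre = midpoint of P_2P_3 = (1.5, -3), r² = 53/4 = 13.25.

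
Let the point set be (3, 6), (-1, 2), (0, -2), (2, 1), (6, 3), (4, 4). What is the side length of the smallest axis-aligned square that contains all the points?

8

The bounding box has width 7 and height 8.
An axis-aligned square enclosing the set must have side ≥ max(width, height).
So the minimum side is max(7, 8) = 8.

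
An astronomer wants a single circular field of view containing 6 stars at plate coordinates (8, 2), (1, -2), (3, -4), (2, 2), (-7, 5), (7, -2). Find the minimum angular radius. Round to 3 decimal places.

A smallest enclosing disk is always determined by at most three of the input points on its boundary.
The minimum enclosing circle is determined by three boundary points: (8, 2), (-7, 5), (7, -2).
Their circumcentre is (1/6, 11/6) with r² = 1105/18.
The farthest remaining point (3, -4) is at distance² 757/18 ≤ 1105/18.
r = √(1105/18) ≈ 7.835.

7.835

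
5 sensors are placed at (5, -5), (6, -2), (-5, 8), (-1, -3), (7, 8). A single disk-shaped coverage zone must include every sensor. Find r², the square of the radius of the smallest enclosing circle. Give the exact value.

46537/676

The minimum enclosing circle of a finite set is fixed by two of the points (as a diameter) or three (as a circumcircle).
The minimum enclosing circle is determined by three boundary points: (5, -5), (-5, 8), (7, 8).
Their circumcentre is (1, 59/26) with r² = 46537/676.
The farthest remaining point (6, -2) is at distance² 29221/676 ≤ 46537/676.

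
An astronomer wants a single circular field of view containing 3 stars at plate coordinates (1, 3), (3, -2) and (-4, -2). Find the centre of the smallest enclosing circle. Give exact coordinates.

Call the three points A, B, C in the order given.
Side lengths²: AB² = 29, AC² = 50, BC² = 49.
Since AC² = 50 < 49 + 29 = 78, the triangle is acute, so the smallest enclosing circle is the circumcircle.
Circumcentre = (-0.5, -0.5), r² = 14.5.
Centre = (-0.5, -0.5).

(-0.5, -0.5)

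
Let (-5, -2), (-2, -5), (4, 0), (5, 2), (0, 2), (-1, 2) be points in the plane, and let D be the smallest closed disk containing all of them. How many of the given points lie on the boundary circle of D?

3

The farthest pair is (-5, -2)–(5, 2) with squared distance 116. The circle on this segment as diameter has centre (0, 0) and r² = 116/4 = 29.
Check (-2, -5): distance² to centre = 29 ≤ 29, so it lies inside.
All remaining points lie in this disk, and no smaller disk contains both endpoints, so this is the minimum enclosing circle.
The points at distance exactly r from the centre are (-5, -2), (-2, -5), (5, 2) — 3 points.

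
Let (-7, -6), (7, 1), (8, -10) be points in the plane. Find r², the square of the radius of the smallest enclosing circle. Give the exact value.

Call the three points A, B, C in the order given.
Side lengths²: AB² = 245, AC² = 241, BC² = 122.
Since AB² = 245 < 241 + 122 = 363, the triangle is acute, so the smallest enclosing circle is the circumcircle.
Circumcentre = (59/46, -233/46), r² = 73505/1058.

73505/1058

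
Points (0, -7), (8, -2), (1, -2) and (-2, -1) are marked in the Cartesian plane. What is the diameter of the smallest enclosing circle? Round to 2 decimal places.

10.34

A smallest enclosing disk is always determined by at most three of the input points on its boundary.
The minimum enclosing circle is determined by three boundary points: (0, -7), (8, -2), (-2, -1).
Their circumcentre is (167/58, -157/58) with r² = 44945/1682.
The farthest remaining point (1, -2) is at distance² 6781/1682 ≤ 44945/1682.
Diameter = 2r = 2√(44945/1682) ≈ 10.34.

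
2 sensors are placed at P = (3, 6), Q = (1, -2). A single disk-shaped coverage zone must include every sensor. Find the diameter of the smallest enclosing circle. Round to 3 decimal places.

The smallest circle enclosing two points has them as diameter endpoints.
Centre = midpoint = (2, 2); r² = |PQ|²/4 = 68/4 = 17.
Diameter = 2r = 2√17 ≈ 8.246.

8.246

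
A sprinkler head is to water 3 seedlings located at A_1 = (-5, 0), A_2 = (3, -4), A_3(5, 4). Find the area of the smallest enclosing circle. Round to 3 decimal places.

Side lengths²: A_1A_2² = 80, A_1A_3² = 116, A_2A_3² = 68.
Since A_1A_3² = 116 < 80 + 68 = 148, the triangle is acute, so the smallest enclosing circle is the circumcircle.
Circumcentre = (4/9, 8/9), r² = 2465/81.
Area = π·r² = π·2465/81 ≈ 95.605.

95.605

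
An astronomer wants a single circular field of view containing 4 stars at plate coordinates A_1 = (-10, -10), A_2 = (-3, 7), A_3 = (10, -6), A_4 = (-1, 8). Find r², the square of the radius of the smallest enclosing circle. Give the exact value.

The minimum enclosing circle of a finite set is fixed by two of the points (as a diameter) or three (as a circumcircle).
The minimum enclosing circle is determined by three boundary points: A_1, A_3, A_4.
Their circumcentre is (-17/18, -59/18) with r² = 20605/162.
The farthest remaining point A_2 is at distance² 17797/162 ≤ 20605/162.

20605/162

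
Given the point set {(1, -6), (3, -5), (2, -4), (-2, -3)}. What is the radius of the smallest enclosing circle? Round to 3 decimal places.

2.693

The farthest pair is (3, -5)–(-2, -3) with squared distance 29. The circle on this segment as diameter has centre (0.5, -4) and r² = 29/4 = 7.25.
Check (1, -6): distance² to centre = 4.25 ≤ 7.25, so it lies inside.
All remaining points lie in this disk, and no smaller disk contains both endpoints, so this is the minimum enclosing circle.
r = √(7.25) ≈ 2.693.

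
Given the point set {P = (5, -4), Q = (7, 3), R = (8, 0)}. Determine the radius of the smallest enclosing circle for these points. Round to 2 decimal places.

3.64

Side lengths²: PQ² = 53, PR² = 25, QR² = 10.
Since PQ² = 53 ≥ 25 + 10 = 35, the angle opposite PQ is not acute, so the smallest enclosing circle has PQ as diameter.
Centre = midpoint of PQ = (6, -0.5), r² = 53/4 = 13.25.
r = √(13.25) ≈ 3.64.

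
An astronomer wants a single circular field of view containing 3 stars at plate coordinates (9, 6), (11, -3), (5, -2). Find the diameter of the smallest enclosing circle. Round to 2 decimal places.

Call the three points A, B, C in the order given.
Side lengths²: AB² = 85, AC² = 80, BC² = 37.
Since AB² = 85 < 80 + 37 = 117, the triangle is acute, so the smallest enclosing circle is the circumcircle.
Circumcentre = (112/13, 31/26), r² = 15725/676.
Diameter = 2r = 2√(15725/676) ≈ 9.65.

9.65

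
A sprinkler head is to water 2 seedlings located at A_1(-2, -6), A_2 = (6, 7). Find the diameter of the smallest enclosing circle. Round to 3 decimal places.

15.264

The smallest circle enclosing two points has them as diameter endpoints.
Centre = midpoint = (2, 0.5); r² = |A_1A_2|²/4 = 233/4 = 58.25.
Diameter = 2r = 2√(58.25) ≈ 15.264.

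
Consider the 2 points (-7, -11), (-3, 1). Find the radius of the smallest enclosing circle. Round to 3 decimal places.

6.325

The smallest circle enclosing two points has them as diameter endpoints.
Centre = midpoint = (-5, -5); r² = |(-7, -11)−(-3, 1)|²/4 = 160/4 = 40.
r = √40 ≈ 6.325.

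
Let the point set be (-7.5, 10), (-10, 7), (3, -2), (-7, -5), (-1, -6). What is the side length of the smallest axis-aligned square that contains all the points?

The bounding box has width 13 and height 16.
An axis-aligned square enclosing the set must have side ≥ max(width, height).
So the minimum side is max(13, 16) = 16.

16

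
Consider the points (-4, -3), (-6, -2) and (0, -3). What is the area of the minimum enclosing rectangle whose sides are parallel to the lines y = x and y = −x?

In coordinates u = x + y, v = x − y the rectangle is axis-aligned; the map (x,y)→(u,v) scales areas by 2.
u-values: -7, -8, -3; range = -3 − (-8) = 5.
v-values: -1, -4, 3; range = 3 − (-4) = 7.
Area = (5 × 7) / 2 = 17.5.

17.5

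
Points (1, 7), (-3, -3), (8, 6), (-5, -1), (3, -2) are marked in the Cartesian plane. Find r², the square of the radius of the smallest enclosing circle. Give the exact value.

54.5

By Welzl's lemma the MEC is supported by two points (diametrically opposite) or three points (on a circumcircle).
The farthest pair is (8, 6)–(-5, -1) with squared distance 218. The circle on this segment as diameter has centre (1.5, 2.5) and r² = 218/4 = 54.5.
Check (1, 7): distance² to centre = 20.5 ≤ 54.5, so it lies inside.
All remaining points lie in this disk, and no smaller disk contains both endpoints, so this is the minimum enclosing circle.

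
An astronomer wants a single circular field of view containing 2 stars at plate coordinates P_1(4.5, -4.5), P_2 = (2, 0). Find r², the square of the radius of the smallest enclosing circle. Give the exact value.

The smallest circle enclosing two points has them as diameter endpoints.
Centre = midpoint = (3.25, -2.25); r² = |P_1P_2|²/4 = 26.5/4 = 6.625.

6.625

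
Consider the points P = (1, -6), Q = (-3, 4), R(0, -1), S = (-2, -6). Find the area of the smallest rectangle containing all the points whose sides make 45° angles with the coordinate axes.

In coordinates u = x + y, v = x − y the rectangle is axis-aligned; the map (x,y)→(u,v) scales areas by 2.
u-values: -5, 1, -1, -8; range = 1 − (-8) = 9.
v-values: 7, -7, 1, 4; range = 7 − (-7) = 14.
Area = (9 × 14) / 2 = 63.

63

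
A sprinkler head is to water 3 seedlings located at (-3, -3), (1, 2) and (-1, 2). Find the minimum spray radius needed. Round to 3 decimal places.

Call the three points A, B, C in the order given.
Side lengths²: AB² = 41, AC² = 29, BC² = 4.
Since AB² = 41 ≥ 29 + 4 = 33, the angle opposite AB is not acute, so the smallest enclosing circle has AB as diameter.
Centre = midpoint of AB = (-1, -0.5), r² = 41/4 = 10.25.
r = √(10.25) ≈ 3.202.

3.202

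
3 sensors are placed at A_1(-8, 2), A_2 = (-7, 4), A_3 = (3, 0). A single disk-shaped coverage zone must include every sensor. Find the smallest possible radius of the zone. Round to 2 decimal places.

5.59

Side lengths²: A_1A_2² = 5, A_1A_3² = 125, A_2A_3² = 116.
Since A_1A_3² = 125 ≥ 116 + 5 = 121, the angle opposite A_1A_3 is not acute, so the smallest enclosing circle has A_1A_3 as diameter.
Centre = midpoint of A_1A_3 = (-2.5, 1), r² = 125/4 = 31.25.
r = √(31.25) ≈ 5.59.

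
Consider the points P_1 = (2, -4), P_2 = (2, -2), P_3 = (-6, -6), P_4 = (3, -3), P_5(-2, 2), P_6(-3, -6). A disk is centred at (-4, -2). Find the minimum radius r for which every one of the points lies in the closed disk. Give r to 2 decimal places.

7.07

The required radius is the distance from (-4, -2) to the farthest point.
Squared distances: 40, 36, 20, 50, 20, 17.
Maximum is 50, attained at P_4.
r = √50 ≈ 7.07.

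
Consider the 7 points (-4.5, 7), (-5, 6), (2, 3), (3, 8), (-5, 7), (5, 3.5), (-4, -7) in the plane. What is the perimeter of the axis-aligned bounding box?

50

Width = max x − min x = 5 − (-5) = 10.
Height = max y − min y = 8 − (-7) = 15.
Perimeter = 2(10 + 15) = 50.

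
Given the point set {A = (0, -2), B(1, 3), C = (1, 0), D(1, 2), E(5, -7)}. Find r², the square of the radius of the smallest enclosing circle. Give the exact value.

The farthest pair is B–E with squared distance 116. The circle on this segment as diameter has centre (3, -2) and r² = 116/4 = 29.
Check A: distance² to centre = 9 ≤ 29, so it lies inside.
All remaining points lie in this disk, and no smaller disk contains both endpoints, so this is the minimum enclosing circle.

29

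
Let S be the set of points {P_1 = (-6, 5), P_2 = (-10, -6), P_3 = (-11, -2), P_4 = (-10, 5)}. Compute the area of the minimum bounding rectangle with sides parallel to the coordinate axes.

55

x ranges over [-11, -6], width 5.
y ranges over [-6, 5], height 11.
Area = 5 × 11 = 55.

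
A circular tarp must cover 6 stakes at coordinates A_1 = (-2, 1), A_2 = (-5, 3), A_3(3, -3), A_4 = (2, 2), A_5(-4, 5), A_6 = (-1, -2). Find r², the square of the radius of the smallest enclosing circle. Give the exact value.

A smallest enclosing disk is always determined by at most three of the input points on its boundary.
The farthest pair is A_3–A_5 with squared distance 113. The circle on this segment as diameter has centre (-0.5, 1) and r² = 113/4 = 28.25.
Check A_1: distance² to centre = 2.25 ≤ 28.25, so it lies inside.
All remaining points lie in this disk, and no smaller disk contains both endpoints, so this is the minimum enclosing circle.

28.25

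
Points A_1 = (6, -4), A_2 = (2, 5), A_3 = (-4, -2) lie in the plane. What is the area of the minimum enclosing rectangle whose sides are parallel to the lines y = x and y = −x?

In coordinates u = x + y, v = x − y the rectangle is axis-aligned; the map (x,y)→(u,v) scales areas by 2.
u-values: 2, 7, -6; range = 7 − (-6) = 13.
v-values: 10, -3, -2; range = 10 − (-3) = 13.
Area = (13 × 13) / 2 = 84.5.

84.5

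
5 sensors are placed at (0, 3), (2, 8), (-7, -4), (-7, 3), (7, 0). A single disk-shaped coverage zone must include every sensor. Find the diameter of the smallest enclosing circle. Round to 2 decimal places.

The minimum enclosing circle of a finite set is fixed by two of the points (as a diameter) or three (as a circumcircle).
The minimum enclosing circle is determined by three boundary points: (2, 8), (-7, -4), (7, 0).
Their circumcentre is (-17/22, 31/44) with r² = 117925/1936.
The farthest remaining point (-7, 3) is at distance² 85277/1936 ≤ 117925/1936.
Diameter = 2r = 2√(117925/1936) ≈ 15.61.

15.61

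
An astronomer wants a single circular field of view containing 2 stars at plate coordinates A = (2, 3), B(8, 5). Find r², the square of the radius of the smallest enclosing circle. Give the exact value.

10

The smallest circle enclosing two points has them as diameter endpoints.
Centre = midpoint = (5, 4); r² = |AB|²/4 = 40/4 = 10.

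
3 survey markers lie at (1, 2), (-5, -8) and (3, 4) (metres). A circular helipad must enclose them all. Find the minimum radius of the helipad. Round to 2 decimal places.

7.21

Call the three points A, B, C in the order given.
Side lengths²: AB² = 136, AC² = 8, BC² = 208.
Since BC² = 208 ≥ 136 + 8 = 144, the angle opposite BC is not acute, so the smallest enclosing circle has BC as diameter.
Centre = midpoint of BC = (-1, -2), r² = 208/4 = 52.
r = √52 ≈ 7.21.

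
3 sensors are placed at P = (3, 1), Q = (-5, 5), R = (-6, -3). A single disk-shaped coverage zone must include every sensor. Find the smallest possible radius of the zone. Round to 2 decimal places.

5.22

Side lengths²: PQ² = 80, PR² = 97, QR² = 65.
Since PR² = 97 < 80 + 65 = 145, the triangle is acute, so the smallest enclosing circle is the circumcircle.
Circumcentre = (-75/34, 10/17), r² = 31525/1156.
r = √(31525/1156) ≈ 5.22.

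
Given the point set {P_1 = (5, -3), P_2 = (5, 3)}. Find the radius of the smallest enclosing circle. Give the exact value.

The smallest circle enclosing two points has them as diameter endpoints.
Centre = midpoint = (5, 0); r² = |P_1P_2|²/4 = 36/4 = 9.
r = √9 = 3.

3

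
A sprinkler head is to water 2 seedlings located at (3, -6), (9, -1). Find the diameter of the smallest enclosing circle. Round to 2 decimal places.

The smallest circle enclosing two points has them as diameter endpoints.
Centre = midpoint = (6, -3.5); r² = |(3, -6)−(9, -1)|²/4 = 61/4 = 15.25.
Diameter = 2r = 2√(15.25) ≈ 7.81.

7.81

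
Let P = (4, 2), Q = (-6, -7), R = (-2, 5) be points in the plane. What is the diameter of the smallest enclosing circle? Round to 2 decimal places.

Side lengths²: PQ² = 181, PR² = 45, QR² = 160.
Since PQ² = 181 < 160 + 45 = 205, the triangle is acute, so the smallest enclosing circle is the circumcircle.
Circumcentre = (-23/14, -25/14), r² = 4525/98.
Diameter = 2r = 2√(4525/98) ≈ 13.59.

13.59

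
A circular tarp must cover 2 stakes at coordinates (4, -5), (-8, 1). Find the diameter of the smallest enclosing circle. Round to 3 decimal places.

13.416

The smallest circle enclosing two points has them as diameter endpoints.
Centre = midpoint = (-2, -2); r² = |(4, -5)−(-8, 1)|²/4 = 180/4 = 45.
Diameter = 2r = 2√45 ≈ 13.416.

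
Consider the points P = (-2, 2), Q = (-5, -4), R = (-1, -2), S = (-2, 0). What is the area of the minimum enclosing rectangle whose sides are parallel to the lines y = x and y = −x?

In coordinates u = x + y, v = x − y the rectangle is axis-aligned; the map (x,y)→(u,v) scales areas by 2.
u-values: 0, -9, -3, -2; range = 0 − (-9) = 9.
v-values: -4, -1, 1, -2; range = 1 − (-4) = 5.
Area = (9 × 5) / 2 = 22.5.

22.5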